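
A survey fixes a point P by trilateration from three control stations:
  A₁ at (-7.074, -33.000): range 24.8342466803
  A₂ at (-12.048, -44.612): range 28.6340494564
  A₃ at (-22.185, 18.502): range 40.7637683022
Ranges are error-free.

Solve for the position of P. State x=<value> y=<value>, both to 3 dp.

eq1: (x + 7.074)² + (y + 33.000)² = 24.8342466803²
eq2: (x + 12.048)² + (y + 44.612)² = 28.6340494564²
eq3: (x + 22.185)² + (y − 18.502)² = 40.7637683022²
eq1−eq3, eq1−eq2 (x²,y² cancel):
  -30.222·x + 103.004·y = -1349.488245
  -9.948·x − 23.224·y = 793.174392
det = -30.222·-23.224 − 103.004·-9.948 = 1726.559520
x = (-1349.488245·-23.224 − 103.004·793.174392) / 1726.559520 = -29.167613
y = (-30.222·793.174392 − -1349.488245·-9.948) / 1726.559520 = -21.659274

x=-29.168 y=-21.659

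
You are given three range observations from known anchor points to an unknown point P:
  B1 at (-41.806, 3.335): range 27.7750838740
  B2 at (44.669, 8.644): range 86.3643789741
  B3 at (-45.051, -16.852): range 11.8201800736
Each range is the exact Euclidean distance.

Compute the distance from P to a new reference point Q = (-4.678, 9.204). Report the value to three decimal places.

45.021

eq1: (x + 41.806)² + (y − 3.335)² = 27.7750838740²
eq2: (x − 44.669)² + (y − 8.644)² = 86.3643789741²
eq3: (x + 45.051)² + (y + 16.852)² = 11.8201800736²
eq3−eq2, eq3−eq1 (x²,y² cancel):
  179.440·x + 50.992·y = -7562.633507
  6.490·x + 40.374·y = -1186.457271
det = 179.440·40.374 − 50.992·6.490 = 6913.772480
x = (-7562.633507·40.374 − 50.992·-1186.457271) / 6913.772480 = -35.412495
y = (179.440·-1186.457271 − -7562.633507·6.490) / 6913.772480 = -23.694214
|P − Q| = √((-35.412495 − -4.678)² + (-23.694214 − 9.204)²) = 45.021125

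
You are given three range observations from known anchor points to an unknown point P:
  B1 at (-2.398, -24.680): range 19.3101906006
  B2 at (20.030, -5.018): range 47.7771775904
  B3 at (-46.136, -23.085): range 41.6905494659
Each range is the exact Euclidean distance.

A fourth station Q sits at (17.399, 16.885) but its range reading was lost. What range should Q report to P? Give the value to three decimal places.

65.309

eq1: (x + 2.398)² + (y + 24.680)² = 19.3101906006²
eq2: (x − 20.030)² + (y + 5.018)² = 47.7771775904²
eq3: (x + 46.136)² + (y + 23.085)² = 41.6905494659²
eq1−eq2, eq1−eq3 (x²,y² cancel):
  44.856·x + 39.324·y = -2098.246817
  -87.476·x + 3.190·y = 681.376463
det = 44.856·3.190 − 39.324·-87.476 = 3582.996864
x = (-2098.246817·3.190 − 39.324·681.376463) / 3582.996864 = -9.346326
y = (44.856·681.376463 − -2098.246817·-87.476) / 3582.996864 = -42.696776
|P − Q| = √((-9.346326 − 17.399)² + (-42.696776 − 16.885)²) = 65.309268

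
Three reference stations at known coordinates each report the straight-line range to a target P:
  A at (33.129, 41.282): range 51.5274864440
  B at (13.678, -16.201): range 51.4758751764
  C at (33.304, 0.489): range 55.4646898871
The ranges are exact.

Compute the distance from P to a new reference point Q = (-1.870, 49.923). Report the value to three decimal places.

eq1: (x − 33.129)² + (y − 41.282)² = 51.5274864440²
eq2: (x − 13.678)² + (y + 16.201)² = 51.4758751764²
eq3: (x − 33.304)² + (y − 0.489)² = 55.4646898871²
eq2−eq3, eq2−eq1 (x²,y² cancel):
  39.252·x + 33.380·y = 233.269353
  38.902·x + 114.966·y = 2346.857946
det = 39.252·114.966 − 33.380·38.902 = 3214.096672
x = (233.269353·114.966 − 33.380·2346.857946) / 3214.096672 = -16.029410
y = (39.252·2346.857946 − 233.269353·38.902) / 3214.096672 = 25.837500
|P − Q| = √((-16.029410 − -1.870)² + (25.837500 − 49.923)²) = 27.939223

27.939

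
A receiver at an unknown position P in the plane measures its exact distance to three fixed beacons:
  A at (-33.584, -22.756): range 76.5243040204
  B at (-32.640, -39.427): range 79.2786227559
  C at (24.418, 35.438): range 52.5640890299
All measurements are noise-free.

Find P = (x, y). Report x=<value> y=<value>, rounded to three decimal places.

eq1: (x + 33.584)² + (y + 22.756)² = 76.5243040204²
eq2: (x + 32.640)² + (y + 39.427)² = 79.2786227559²
eq3: (x − 24.418)² + (y − 35.438)² = 52.5640890299²
eq3−eq2, eq3−eq1 (x²,y² cancel):
  -114.116·x − 149.730·y = -2754.349210
  -116.004·x − 116.388·y = -3299.355626
det = -114.116·-116.388 − -149.730·-116.004 = -4087.545912
x = (-2754.349210·-116.388 − -149.730·-3299.355626) / -4087.545912 = 42.431162
y = (-114.116·-3299.355626 − -2754.349210·-116.004) / -4087.545912 = -13.943266

x=42.431 y=-13.943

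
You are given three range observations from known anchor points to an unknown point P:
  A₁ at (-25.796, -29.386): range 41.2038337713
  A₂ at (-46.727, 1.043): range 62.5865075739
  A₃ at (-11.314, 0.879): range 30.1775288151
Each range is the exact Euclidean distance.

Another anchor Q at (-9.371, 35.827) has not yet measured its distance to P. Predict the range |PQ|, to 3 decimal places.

eq1: (x + 25.796)² + (y + 29.386)² = 41.2038337713²
eq2: (x + 46.727)² + (y − 1.043)² = 62.5865075739²
eq3: (x + 11.314)² + (y − 0.879)² = 30.1775288151²
eq2−eq3, eq2−eq1 (x²,y² cancel):
  70.826·x − 0.328·y = 950.666544
  41.862·x − 60.858·y = 1563.785247
det = 70.826·-60.858 − -0.328·41.862 = -4296.597972
x = (950.666544·-60.858 − -0.328·1563.785247) / -4296.597972 = 13.346081
y = (70.826·1563.785247 − 950.666544·41.862) / -4296.597972 = -16.515357
|P − Q| = √((13.346081 − -9.371)² + (-16.515357 − 35.827)²) = 57.059514

57.060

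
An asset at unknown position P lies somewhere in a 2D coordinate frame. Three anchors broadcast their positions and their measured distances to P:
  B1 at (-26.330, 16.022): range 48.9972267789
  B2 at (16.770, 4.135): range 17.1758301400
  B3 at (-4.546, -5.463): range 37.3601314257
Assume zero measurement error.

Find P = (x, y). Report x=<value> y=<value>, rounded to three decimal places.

x=22.477 y=20.335

eq1: (x + 26.330)² + (y − 16.022)² = 48.9972267789²
eq2: (x − 16.770)² + (y − 4.135)² = 17.1758301400²
eq3: (x + 4.546)² + (y + 5.463)² = 37.3601314257²
eq1−eq2, eq1−eq3 (x²,y² cancel):
  86.200·x − 23.774·y = 1454.076832
  43.568·x − 42.970·y = 105.485913
det = 86.200·-42.970 − -23.774·43.568 = -2668.228368
x = (1454.076832·-42.970 − -23.774·105.485913) / -2668.228368 = 22.477034
y = (86.200·105.485913 − 1454.076832·43.568) / -2668.228368 = 20.334966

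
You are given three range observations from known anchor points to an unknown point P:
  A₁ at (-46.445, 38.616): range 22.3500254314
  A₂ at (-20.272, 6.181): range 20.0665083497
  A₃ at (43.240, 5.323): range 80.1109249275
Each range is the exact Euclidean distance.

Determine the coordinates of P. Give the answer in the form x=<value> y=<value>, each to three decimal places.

x=-35.691 y=19.023

eq1: (x + 46.445)² + (y − 38.616)² = 22.3500254314²
eq2: (x + 20.272)² + (y − 6.181)² = 20.0665083497²
eq3: (x − 43.240)² + (y − 5.323)² = 80.1109249275²
eq1−eq2, eq1−eq3 (x²,y² cancel):
  52.346·x − 64.870·y = -3102.315857
  179.370·x − 66.586·y = -7668.538208
det = 52.346·-66.586 − -64.870·179.370 = 8150.221144
x = (-3102.315857·-66.586 − -64.870·-7668.538208) / 8150.221144 = -35.690721
y = (52.346·-7668.538208 − -3102.315857·179.370) / 8150.221144 = 19.023422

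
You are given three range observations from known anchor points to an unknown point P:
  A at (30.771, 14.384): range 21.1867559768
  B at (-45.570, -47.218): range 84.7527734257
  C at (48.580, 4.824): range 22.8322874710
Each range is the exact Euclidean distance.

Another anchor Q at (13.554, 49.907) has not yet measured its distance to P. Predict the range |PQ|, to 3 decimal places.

58.663

eq1: (x − 30.771)² + (y − 14.384)² = 21.1867559768²
eq2: (x + 45.570)² + (y + 47.218)² = 84.7527734257²
eq3: (x − 48.580)² + (y − 4.824)² = 22.8322874710²
eq1−eq2, eq1−eq3 (x²,y² cancel):
  -152.682·x − 123.204·y = -3581.743448
  35.618·x − 19.120·y = 1157.098757
det = -152.682·-19.120 − -123.204·35.618 = 7307.559912
x = (-3581.743448·-19.120 − -123.204·1157.098757) / 7307.559912 = 28.879973
y = (-152.682·1157.098757 − -3581.743448·35.618) / 7307.559912 = -6.718195
|P − Q| = √((28.879973 − 13.554)² + (-6.718195 − 49.907)²) = 58.662579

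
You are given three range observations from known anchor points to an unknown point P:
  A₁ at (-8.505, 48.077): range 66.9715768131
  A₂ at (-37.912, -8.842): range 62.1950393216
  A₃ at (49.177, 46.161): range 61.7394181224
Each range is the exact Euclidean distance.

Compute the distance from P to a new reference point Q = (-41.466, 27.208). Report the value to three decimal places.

75.694

eq1: (x + 8.505)² + (y − 48.077)² = 66.9715768131²
eq2: (x + 37.912)² + (y + 8.842)² = 62.1950393216²
eq3: (x − 49.177)² + (y − 46.161)² = 61.7394181224²
eq3−eq2, eq3−eq1 (x²,y² cancel):
  -174.178·x − 110.006·y = -3090.181708
  -115.364·x + 3.832·y = -2838.918647
det = -174.178·3.832 − -110.006·-115.364 = -13358.182280
x = (-3090.181708·3.832 − -110.006·-2838.918647) / -13358.182280 = 24.265252
y = (-174.178·-2838.918647 − -3090.181708·-115.364) / -13358.182280 = -10.329358
|P − Q| = √((24.265252 − -41.466)² + (-10.329358 − 27.208)²) = 75.694457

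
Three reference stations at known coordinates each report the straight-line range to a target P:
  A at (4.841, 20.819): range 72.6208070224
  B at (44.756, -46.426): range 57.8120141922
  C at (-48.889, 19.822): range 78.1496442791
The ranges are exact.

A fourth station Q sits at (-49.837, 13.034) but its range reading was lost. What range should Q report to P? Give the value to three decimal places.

72.665

eq1: (x − 4.841)² + (y − 20.819)² = 72.6208070224²
eq2: (x − 44.756)² + (y + 46.426)² = 57.8120141922²
eq3: (x + 48.889)² + (y − 19.822)² = 78.1496442791²
eq3−eq2, eq3−eq1 (x²,y² cancel):
  187.290·x − 132.496·y = 4140.564923
  107.460·x + 1.994·y = -1492.594675
det = 187.290·1.994 − -132.496·107.460 = 14611.476420
x = (4140.564923·1.994 − -132.496·-1492.594675) / 14611.476420 = -12.969705
y = (187.290·-1492.594675 − 4140.564923·107.460) / 14611.476420 = -49.583844
|P − Q| = √((-12.969705 − -49.837)² + (-49.583844 − 13.034)²) = 72.664928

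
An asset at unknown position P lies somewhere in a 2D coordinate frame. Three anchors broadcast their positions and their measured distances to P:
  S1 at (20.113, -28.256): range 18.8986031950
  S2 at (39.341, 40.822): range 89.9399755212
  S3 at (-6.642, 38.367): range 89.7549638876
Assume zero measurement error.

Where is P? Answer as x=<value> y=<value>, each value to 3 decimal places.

eq1: (x − 20.113)² + (y + 28.256)² = 18.8986031950²
eq2: (x − 39.341)² + (y − 40.822)² = 89.9399755212²
eq3: (x + 6.642)² + (y − 38.367)² = 89.7549638876²
eq1−eq3, eq1−eq2 (x²,y² cancel):
  -53.510·x + 133.246·y = -7385.587792
  38.456·x + 138.156·y = -5720.826334
det = -53.510·138.156 − 133.246·38.456 = -12516.835736
x = (-7385.587792·138.156 − 133.246·-5720.826334) / -12516.835736 = 20.619112
y = (-53.510·-5720.826334 − -7385.587792·38.456) / -12516.835736 = -47.147825

x=20.619 y=-47.148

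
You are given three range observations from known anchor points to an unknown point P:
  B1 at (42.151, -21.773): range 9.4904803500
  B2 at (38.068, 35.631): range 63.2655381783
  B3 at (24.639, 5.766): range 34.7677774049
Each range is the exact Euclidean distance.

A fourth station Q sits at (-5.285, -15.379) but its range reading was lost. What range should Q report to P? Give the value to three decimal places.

eq1: (x − 42.151)² + (y + 21.773)² = 9.4904803500²
eq2: (x − 38.068)² + (y − 35.631)² = 63.2655381783²
eq3: (x − 24.639)² + (y − 5.766)² = 34.7677774049²
eq3−eq1, eq3−eq2 (x²,y² cancel):
  35.024·x − 55.078·y = 2729.172381
  26.858·x + 59.730·y = -715.316267
det = 35.024·59.730 − -55.078·26.858 = 3571.268444
x = (2729.172381·59.730 − -55.078·-715.316267) / 3571.268444 = 34.613829
y = (35.024·-715.316267 − 2729.172381·26.858) / 3571.268444 = -27.540172
|P − Q| = √((34.613829 − -5.285)² + (-27.540172 − -15.379)²) = 41.711038

41.711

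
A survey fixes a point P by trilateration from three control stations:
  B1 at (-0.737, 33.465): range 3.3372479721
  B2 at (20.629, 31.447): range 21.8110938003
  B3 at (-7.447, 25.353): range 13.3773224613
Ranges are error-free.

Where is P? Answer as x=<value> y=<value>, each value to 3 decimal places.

eq1: (x + 0.737)² + (y − 33.465)² = 3.3372479721²
eq2: (x − 20.629)² + (y − 31.447)² = 21.8110938003²
eq3: (x + 7.447)² + (y − 25.353)² = 13.3773224613²
eq2−eq1, eq2−eq3 (x²,y² cancel):
  -42.732·x + 4.036·y = 170.566533
  -56.152·x − 12.188·y = -419.465975
det = -42.732·-12.188 − 4.036·-56.152 = 747.447088
x = (170.566533·-12.188 − 4.036·-419.465975) / 747.447088 = -0.516291
y = (-42.732·-419.465975 − 170.566533·-56.152) / 747.447088 = 36.794942

x=-0.516 y=36.795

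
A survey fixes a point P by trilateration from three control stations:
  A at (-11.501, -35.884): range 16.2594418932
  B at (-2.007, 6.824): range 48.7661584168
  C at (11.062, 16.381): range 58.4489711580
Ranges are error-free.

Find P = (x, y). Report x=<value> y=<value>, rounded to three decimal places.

eq1: (x + 11.501)² + (y + 35.884)² = 16.2594418932²
eq2: (x + 2.007)² + (y − 6.824)² = 48.7661584168²
eq3: (x − 11.062)² + (y − 16.381)² = 58.4489711580²
eq1−eq2, eq1−eq3 (x²,y² cancel):
  18.988·x + 85.416·y = -3483.108188
  45.126·x + 104.530·y = -4181.142231
det = 18.988·104.530 − 85.416·45.126 = -1869.666776
x = (-3483.108188·104.530 − 85.416·-4181.142231) / -1869.666776 = 3.718766
y = (18.988·-4181.142231 − -3483.108188·45.126) / -1869.666776 = -41.604853

x=3.719 y=-41.605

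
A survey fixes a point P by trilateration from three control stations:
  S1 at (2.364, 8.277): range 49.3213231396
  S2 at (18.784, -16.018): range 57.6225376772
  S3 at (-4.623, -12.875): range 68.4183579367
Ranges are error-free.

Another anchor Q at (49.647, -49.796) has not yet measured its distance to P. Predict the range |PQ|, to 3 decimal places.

eq1: (x − 2.364)² + (y − 8.277)² = 49.3213231396²
eq2: (x − 18.784)² + (y + 16.018)² = 57.6225376772²
eq3: (x + 4.623)² + (y + 12.875)² = 68.4183579367²
eq3−eq1, eq3−eq2 (x²,y² cancel):
  13.974·x + 42.304·y = 2135.438258
  46.814·x − 6.286·y = 1782.992080
det = 13.974·-6.286 − 42.304·46.814 = -2068.260020
x = (2135.438258·-6.286 − 42.304·1782.992080) / -2068.260020 = 42.959329
y = (13.974·1782.992080 − 2135.438258·46.814) / -2068.260020 = 36.287930
|P − Q| = √((42.959329 − 49.647)² + (36.287930 − -49.796)²) = 86.343315

86.343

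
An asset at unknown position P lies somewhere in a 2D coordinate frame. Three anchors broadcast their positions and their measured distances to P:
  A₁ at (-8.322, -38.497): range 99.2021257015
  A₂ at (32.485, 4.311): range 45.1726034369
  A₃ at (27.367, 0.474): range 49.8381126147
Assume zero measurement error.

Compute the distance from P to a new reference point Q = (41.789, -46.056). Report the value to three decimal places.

eq1: (x + 8.322)² + (y + 38.497)² = 99.2021257015²
eq2: (x − 32.485)² + (y − 4.311)² = 45.1726034369²
eq3: (x − 27.367)² + (y − 0.474)² = 49.8381126147²
eq2−eq3, eq2−eq1 (x²,y² cancel):
  -10.236·x − 7.674·y = -767.955949
  -81.614·x − 85.616·y = -7323.082895
det = -10.236·-85.616 − -7.674·-81.614 = 250.059540
x = (-767.955949·-85.616 − -7.674·-7323.082895) / 250.059540 = 38.198816
y = (-10.236·-7323.082895 − -767.955949·-81.614) / 250.059540 = 49.120780
|P − Q| = √((38.198816 − 41.789)² + (49.120780 − -46.056)²) = 95.244469

95.244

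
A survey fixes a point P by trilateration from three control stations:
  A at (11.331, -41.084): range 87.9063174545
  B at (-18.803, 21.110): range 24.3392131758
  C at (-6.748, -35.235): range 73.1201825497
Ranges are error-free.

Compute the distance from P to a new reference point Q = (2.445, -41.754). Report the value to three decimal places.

83.399

eq1: (x − 11.331)² + (y + 41.084)² = 87.9063174545²
eq2: (x + 18.803)² + (y − 21.110)² = 24.3392131758²
eq3: (x + 6.748)² + (y + 35.235)² = 73.1201825497²
eq2−eq1, eq2−eq3 (x²,y² cancel):
  60.268·x − 124.388·y = -6118.021642
  24.110·x − 112.690·y = -4266.307978
det = 60.268·-112.690 − -124.388·24.110 = -3792.606240
x = (-6118.021642·-112.690 − -124.388·-4266.307978) / -3792.606240 = -41.861014
y = (60.268·-4266.307978 − -6118.021642·24.110) / -3792.606240 = 28.902644
|P − Q| = √((-41.861014 − 2.445)² + (28.902644 − -41.754)²) = 83.398946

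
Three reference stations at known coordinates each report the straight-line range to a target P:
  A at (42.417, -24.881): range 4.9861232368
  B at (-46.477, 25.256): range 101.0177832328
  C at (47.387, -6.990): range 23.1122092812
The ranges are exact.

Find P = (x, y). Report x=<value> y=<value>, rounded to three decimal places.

eq1: (x − 42.417)² + (y + 24.881)² = 4.9861232368²
eq2: (x + 46.477)² + (y − 25.256)² = 101.0177832328²
eq3: (x − 47.387)² + (y + 6.990)² = 23.1122092812²
eq3−eq1, eq3−eq2 (x²,y² cancel):
  -9.940·x − 35.782·y = 633.190974
  -187.728·x + 64.492·y = -9166.829115
det = -9.940·64.492 − -35.782·-187.728 = -7358.333776
x = (633.190974·64.492 − -35.782·-9166.829115) / -7358.333776 = 39.026733
y = (-9.940·-9166.829115 − 633.190974·-187.728) / -7358.333776 = -28.537161

x=39.027 y=-28.537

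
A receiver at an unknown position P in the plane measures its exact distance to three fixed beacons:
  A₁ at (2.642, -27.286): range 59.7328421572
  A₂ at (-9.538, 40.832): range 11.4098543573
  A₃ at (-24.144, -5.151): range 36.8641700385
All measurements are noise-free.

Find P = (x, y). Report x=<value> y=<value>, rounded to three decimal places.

x=-13.640 y=30.185

eq1: (x − 2.642)² + (y + 27.286)² = 59.7328421572²
eq2: (x + 9.538)² + (y − 40.832)² = 11.4098543573²
eq3: (x + 24.144)² + (y + 5.151)² = 36.8641700385²
eq2−eq1, eq2−eq3 (x²,y² cancel):
  24.360·x − 136.236·y = -4444.547364
  -29.212·x − 91.966·y = -2377.542387
det = 24.360·-91.966 − -136.236·-29.212 = -6220.017792
x = (-4444.547364·-91.966 − -136.236·-2377.542387) / -6220.017792 = -13.639893
y = (24.360·-2377.542387 − -4444.547364·-29.212) / -6220.017792 = 30.184970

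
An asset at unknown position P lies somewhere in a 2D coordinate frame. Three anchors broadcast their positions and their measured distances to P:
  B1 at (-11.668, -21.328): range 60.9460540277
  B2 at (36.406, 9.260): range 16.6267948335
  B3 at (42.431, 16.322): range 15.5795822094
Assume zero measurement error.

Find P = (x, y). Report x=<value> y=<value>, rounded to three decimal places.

eq1: (x + 11.668)² + (y + 21.328)² = 60.9460540277²
eq2: (x − 36.406)² + (y − 9.260)² = 16.6267948335²
eq3: (x − 42.431)² + (y − 16.322)² = 15.5795822094²
eq3−eq2, eq3−eq1 (x²,y² cancel):
  -12.050·x − 14.124·y = -689.379934
  -108.198·x − 75.300·y = -4947.469757
det = -12.050·-75.300 − -14.124·-108.198 = -620.823552
x = (-689.379934·-75.300 − -14.124·-4947.469757) / -620.823552 = 28.941804
y = (-12.050·-4947.469757 − -689.379934·-108.198) / -620.823552 = 24.117190

x=28.942 y=24.117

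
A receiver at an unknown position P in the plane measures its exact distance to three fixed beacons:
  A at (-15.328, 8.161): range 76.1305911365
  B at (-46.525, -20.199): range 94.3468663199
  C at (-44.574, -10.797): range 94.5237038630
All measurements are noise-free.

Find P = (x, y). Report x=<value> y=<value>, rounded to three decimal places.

eq1: (x + 15.328)² + (y − 8.161)² = 76.1305911365²
eq2: (x + 46.525)² + (y + 20.199)² = 94.3468663199²
eq3: (x + 44.574)² + (y + 10.797)² = 94.5237038630²
eq2−eq3, eq2−eq1 (x²,y² cancel):
  3.902·x + 18.804·y = -502.557949
  62.394·x + 56.720·y = 834.438557
det = 3.902·56.720 − 18.804·62.394 = -951.935336
x = (-502.557949·56.720 − 18.804·834.438557) / -951.935336 = 46.427386
y = (3.902·834.438557 − -502.557949·62.394) / -951.935336 = -36.360222

x=46.427 y=-36.360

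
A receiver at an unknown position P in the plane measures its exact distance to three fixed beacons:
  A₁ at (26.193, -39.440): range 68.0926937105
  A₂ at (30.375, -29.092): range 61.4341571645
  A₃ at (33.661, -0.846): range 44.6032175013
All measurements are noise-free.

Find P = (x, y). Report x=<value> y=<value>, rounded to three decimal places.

x=-5.249 y=20.959

eq1: (x − 26.193)² + (y + 39.440)² = 68.0926937105²
eq2: (x − 30.375)² + (y + 29.092)² = 61.4341571645²
eq3: (x − 33.661)² + (y + 0.846)² = 44.6032175013²
eq1−eq3, eq1−eq2 (x²,y² cancel):
  14.936·x + 77.188·y = 1539.359713
  8.364·x + 20.696·y = 389.857510
det = 14.936·20.696 − 77.188·8.364 = -336.484976
x = (1539.359713·20.696 − 77.188·389.857510) / -336.484976 = -5.249171
y = (14.936·389.857510 − 1539.359713·8.364) / -336.484976 = 20.958715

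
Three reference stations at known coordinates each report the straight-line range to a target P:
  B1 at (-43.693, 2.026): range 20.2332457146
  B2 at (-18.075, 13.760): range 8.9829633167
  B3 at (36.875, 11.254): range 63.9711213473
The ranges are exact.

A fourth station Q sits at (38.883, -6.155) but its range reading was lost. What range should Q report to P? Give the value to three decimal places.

68.817

eq1: (x + 43.693)² + (y − 2.026)² = 20.2332457146²
eq2: (x + 18.075)² + (y − 13.760)² = 8.9829633167²
eq3: (x − 36.875)² + (y − 11.254)² = 63.9711213473²
eq3−eq1, eq3−eq2 (x²,y² cancel):
  -161.136·x − 18.456·y = 4109.684918
  -109.900·x + 5.012·y = 3041.235820
det = -161.136·5.012 − -18.456·-109.900 = -2835.928032
x = (4109.684918·5.012 − -18.456·3041.235820) / -2835.928032 = -27.055267
y = (-161.136·3041.235820 − 4109.684918·-109.900) / -2835.928032 = 13.539907
|P − Q| = √((-27.055267 − 38.883)² + (13.539907 − -6.155)²) = 68.816745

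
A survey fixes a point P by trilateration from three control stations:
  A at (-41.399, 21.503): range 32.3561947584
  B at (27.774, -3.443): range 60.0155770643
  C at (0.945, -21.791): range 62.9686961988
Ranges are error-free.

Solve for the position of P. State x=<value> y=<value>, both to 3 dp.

eq1: (x + 41.399)² + (y − 21.503)² = 32.3561947584²
eq2: (x − 27.774)² + (y + 3.443)² = 60.0155770643²
eq3: (x − 0.945)² + (y + 21.791)² = 62.9686961988²
eq1−eq3, eq1−eq2 (x²,y² cancel):
  84.688·x − 86.588·y = -4618.648866
  138.346·x − 49.892·y = -3947.953036
det = 84.688·-49.892 − -86.588·138.346 = 7753.849752
x = (-4618.648866·-49.892 − -86.588·-3947.953036) / 7753.849752 = -14.368569
y = (84.688·-3947.953036 − -4618.648866·138.346) / 7753.849752 = 39.287239

x=-14.369 y=39.287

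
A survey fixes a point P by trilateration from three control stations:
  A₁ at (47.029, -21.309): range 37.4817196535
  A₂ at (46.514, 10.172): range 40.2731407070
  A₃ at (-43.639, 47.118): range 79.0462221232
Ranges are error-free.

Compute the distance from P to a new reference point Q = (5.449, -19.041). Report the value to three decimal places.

11.179

eq1: (x − 47.029)² + (y + 21.309)² = 37.4817196535²
eq2: (x − 46.514)² + (y − 10.172)² = 40.2731407070²
eq3: (x + 43.639)² + (y − 47.118)² = 79.0462221232²
eq1−eq3, eq1−eq2 (x²,y² cancel):
  -181.336·x + 136.854·y = -3384.758001
  -1.030·x + 62.962·y = -615.825096
det = -181.336·62.962 − 136.854·-1.030 = -11276.317612
x = (-3384.758001·62.962 − 136.854·-615.825096) / -11276.317612 = 11.425095
y = (-181.336·-615.825096 − -3384.758001·-1.030) / -11276.317612 = -9.593997
|P − Q| = √((11.425095 − 5.449)² + (-9.593997 − -19.041)²) = 11.178532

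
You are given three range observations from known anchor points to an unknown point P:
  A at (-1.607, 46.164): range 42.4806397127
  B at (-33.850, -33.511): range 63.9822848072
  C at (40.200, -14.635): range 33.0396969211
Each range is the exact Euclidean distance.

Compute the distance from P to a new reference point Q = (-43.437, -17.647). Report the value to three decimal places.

eq1: (x + 1.607)² + (y − 46.164)² = 42.4806397127²
eq2: (x + 33.850)² + (y + 33.511)² = 63.9822848072²
eq3: (x − 40.200)² + (y + 14.635)² = 33.0396969211²
eq3−eq1, eq3−eq2 (x²,y² cancel):
  -83.614·x + 121.598·y = -409.509058
  -148.100·x − 37.752·y = -2563.524801
det = -83.614·-37.752 − 121.598·-148.100 = 21165.259528
x = (-409.509058·-37.752 − 121.598·-2563.524801) / 21165.259528 = 15.458316
y = (-83.614·-2563.524801 − -409.509058·-148.100) / 21165.259528 = 7.261818
|P − Q| = √((15.458316 − -43.437)² + (7.261818 − -17.647)²) = 63.946130

63.946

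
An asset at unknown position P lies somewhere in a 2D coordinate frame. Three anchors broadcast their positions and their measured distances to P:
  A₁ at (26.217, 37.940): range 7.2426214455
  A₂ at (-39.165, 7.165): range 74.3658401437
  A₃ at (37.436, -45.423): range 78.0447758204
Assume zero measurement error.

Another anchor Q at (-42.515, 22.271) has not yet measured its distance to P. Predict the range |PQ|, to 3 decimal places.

eq1: (x − 26.217)² + (y − 37.940)² = 7.2426214455²
eq2: (x + 39.165)² + (y − 7.165)² = 74.3658401437²
eq3: (x − 37.436)² + (y + 45.423)² = 78.0447758204²
eq3−eq2, eq3−eq1 (x²,y² cancel):
  -153.202·x + 105.176·y = -1318.759722
  -22.438·x + 166.726·y = 4700.603131
det = -153.202·166.726 − 105.176·-22.438 = -23182.817564
x = (-1318.759722·166.726 − 105.176·4700.603131) / -23182.817564 = 30.809981
y = (-153.202·4700.603131 − -1318.759722·-22.438) / -23182.817564 = 32.339992
|P − Q| = √((30.809981 − -42.515)² + (32.339992 − 22.271)²) = 74.013090

74.013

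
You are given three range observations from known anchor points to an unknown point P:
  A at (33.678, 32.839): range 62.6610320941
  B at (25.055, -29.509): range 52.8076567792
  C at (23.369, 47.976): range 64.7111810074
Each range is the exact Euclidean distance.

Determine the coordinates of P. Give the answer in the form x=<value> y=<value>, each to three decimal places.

x=-19.227 y=-0.739

eq1: (x − 33.678)² + (y − 32.839)² = 62.6610320941²
eq2: (x − 25.055)² + (y + 29.509)² = 52.8076567792²
eq3: (x − 23.369)² + (y − 47.976)² = 64.7111810074²
eq2−eq3, eq2−eq1 (x²,y² cancel):
  -3.372·x + 154.970·y = -49.615702
  17.246·x + 124.696·y = -423.682830
det = -3.372·124.696 − 154.970·17.246 = -3093.087532
x = (-49.615702·124.696 − 154.970·-423.682830) / -3093.087532 = -19.227147
y = (-3.372·-423.682830 − -49.615702·17.246) / -3093.087532 = -0.738528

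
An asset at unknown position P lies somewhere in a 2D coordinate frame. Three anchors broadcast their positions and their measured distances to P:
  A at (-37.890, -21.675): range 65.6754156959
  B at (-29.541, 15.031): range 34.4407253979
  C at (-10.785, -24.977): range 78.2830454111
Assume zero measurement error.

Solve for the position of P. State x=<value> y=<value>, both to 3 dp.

x=-49.748 y=42.921

eq1: (x + 37.890)² + (y + 21.675)² = 65.6754156959²
eq2: (x + 29.541)² + (y − 15.031)² = 34.4407253979²
eq3: (x + 10.785)² + (y + 24.977)² = 78.2830454111²
eq3−eq2, eq3−eq1 (x²,y² cancel):
  -37.512·x + 80.016·y = 5300.506521
  -54.210·x + 6.604·y = 2980.265943
det = -37.512·6.604 − 80.016·-54.210 = 4089.938112
x = (5300.506521·6.604 − 80.016·2980.265943) / 4089.938112 = -49.747553
y = (-37.512·2980.265943 − 5300.506521·-54.210) / 4089.938112 = 42.921119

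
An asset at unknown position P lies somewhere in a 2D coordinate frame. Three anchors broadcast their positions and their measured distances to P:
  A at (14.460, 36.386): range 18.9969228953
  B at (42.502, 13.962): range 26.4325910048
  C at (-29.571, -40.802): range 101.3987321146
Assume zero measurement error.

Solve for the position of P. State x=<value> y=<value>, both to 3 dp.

x=33.310 y=38.745

eq1: (x − 14.460)² + (y − 36.386)² = 18.9969228953²
eq2: (x − 42.502)² + (y − 13.962)² = 26.4325910048²
eq3: (x + 29.571)² + (y + 40.802)² = 101.3987321146²
eq2−eq1, eq2−eq3 (x²,y² cancel):
  -56.084·x + 44.848·y = -130.526064
  -144.146·x − 109.528·y = -9045.131210
det = -56.084·-109.528 − 44.848·-144.146 = 12607.428160
x = (-130.526064·-109.528 − 44.848·-9045.131210) / 12607.428160 = 33.309910
y = (-56.084·-9045.131210 − -130.526064·-144.146) / 12607.428160 = 38.744804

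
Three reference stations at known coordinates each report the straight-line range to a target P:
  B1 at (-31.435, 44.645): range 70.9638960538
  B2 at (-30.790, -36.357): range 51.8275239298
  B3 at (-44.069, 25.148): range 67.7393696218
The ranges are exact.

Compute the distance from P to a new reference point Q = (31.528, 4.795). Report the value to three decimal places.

eq1: (x + 31.435)² + (y − 44.645)² = 70.9638960538²
eq2: (x + 30.790)² + (y + 36.357)² = 51.8275239298²
eq3: (x + 44.069)² + (y − 25.148)² = 67.7393696218²
eq1−eq2, eq1−eq3 (x²,y² cancel):
  1.290·x − 162.004·y = 1638.302605
  -25.268·x − 38.994·y = 40.415761
det = 1.290·-38.994 − -162.004·-25.268 = -4143.819332
x = (1638.302605·-38.994 − -162.004·40.415761) / -4143.819332 = 13.836621
y = (1.290·40.415761 − 1638.302605·-25.268) / -4143.819332 = -10.002552
|P − Q| = √((13.836621 − 31.528)² + (-10.002552 − 4.795)²) = 23.064094

23.064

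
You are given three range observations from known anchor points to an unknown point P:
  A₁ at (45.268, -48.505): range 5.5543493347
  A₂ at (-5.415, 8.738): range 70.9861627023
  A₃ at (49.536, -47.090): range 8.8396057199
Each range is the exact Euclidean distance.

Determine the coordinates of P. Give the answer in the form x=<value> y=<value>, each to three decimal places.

eq1: (x − 45.268)² + (y + 48.505)² = 5.5543493347²
eq2: (x + 5.415)² + (y − 8.738)² = 70.9861627023²
eq3: (x − 49.536)² + (y + 47.090)² = 8.8396057199²
eq2−eq1, eq2−eq3 (x²,y² cancel):
  101.366·x − 114.486·y = 9304.436479
  109.902·x − 111.656·y = 9526.505193
det = 101.366·-111.656 − -114.486·109.902 = 1264.118276
x = (9304.436479·-111.656 − -114.486·9526.505193) / 1264.118276 = 40.941829
y = (101.366·9526.505193 − 9304.436479·109.902) / 1264.118276 = -45.021462

x=40.942 y=-45.021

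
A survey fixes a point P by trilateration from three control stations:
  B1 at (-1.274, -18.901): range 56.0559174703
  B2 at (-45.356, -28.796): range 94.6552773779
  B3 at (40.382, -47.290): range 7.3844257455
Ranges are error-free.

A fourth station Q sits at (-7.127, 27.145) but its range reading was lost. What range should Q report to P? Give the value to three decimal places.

eq1: (x + 1.274)² + (y + 18.901)² = 56.0559174703²
eq2: (x + 45.356)² + (y + 28.796)² = 94.6552773779²
eq3: (x − 40.382)² + (y + 47.290)² = 7.3844257455²
eq2−eq1, eq2−eq3 (x²,y² cancel):
  88.164·x + 19.790·y = 3289.850177
  171.476·x − 36.988·y = 9885.765464
det = 88.164·-36.988 − 19.790·171.476 = -6654.520072
x = (3289.850177·-36.988 − 19.790·9885.765464) / -6654.520072 = 47.685524
y = (88.164·9885.765464 − 3289.850177·171.476) / -6654.520072 = -46.199917
|P − Q| = √((47.685524 − -7.127)² + (-46.199917 − 27.145)²) = 91.563583

91.564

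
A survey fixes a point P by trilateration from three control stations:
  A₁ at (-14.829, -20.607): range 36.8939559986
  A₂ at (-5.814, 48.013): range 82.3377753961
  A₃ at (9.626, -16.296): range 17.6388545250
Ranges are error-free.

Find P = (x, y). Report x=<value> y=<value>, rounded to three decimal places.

eq1: (x + 14.829)² + (y + 20.607)² = 36.8939559986²
eq2: (x + 5.814)² + (y − 48.013)² = 82.3377753961²
eq3: (x − 9.626)² + (y + 16.296)² = 17.6388545250²
eq1−eq2, eq1−eq3 (x²,y² cancel):
  18.030·x + 137.240·y = -3723.842193
  48.910·x + 8.622·y = 763.706602
det = 18.030·8.622 − 137.240·48.910 = -6556.953740
x = (-3723.842193·8.622 − 137.240·763.706602) / -6556.953740 = 20.881352
y = (18.030·763.706602 − -3723.842193·48.910) / -6556.953740 = -29.877098

x=20.881 y=-29.877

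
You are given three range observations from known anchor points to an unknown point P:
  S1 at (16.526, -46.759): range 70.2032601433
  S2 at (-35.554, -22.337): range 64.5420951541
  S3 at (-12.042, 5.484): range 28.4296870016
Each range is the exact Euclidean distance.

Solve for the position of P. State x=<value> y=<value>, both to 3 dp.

eq1: (x − 16.526)² + (y + 46.759)² = 70.2032601433²
eq2: (x + 35.554)² + (y + 22.337)² = 64.5420951541²
eq3: (x + 12.042)² + (y − 5.484)² = 28.4296870016²
eq1−eq2, eq1−eq3 (x²,y² cancel):
  -104.160·x + 48.844·y = 66.331416
  -57.136·x + 104.486·y = 1835.821895
det = -104.160·104.486 − 48.844·-57.136 = -8092.510976
x = (66.331416·104.486 − 48.844·1835.821895) / -8092.510976 = 10.224043
y = (-104.160·1835.821895 − 66.331416·-57.136) / -8092.510976 = 23.160833

x=10.224 y=23.161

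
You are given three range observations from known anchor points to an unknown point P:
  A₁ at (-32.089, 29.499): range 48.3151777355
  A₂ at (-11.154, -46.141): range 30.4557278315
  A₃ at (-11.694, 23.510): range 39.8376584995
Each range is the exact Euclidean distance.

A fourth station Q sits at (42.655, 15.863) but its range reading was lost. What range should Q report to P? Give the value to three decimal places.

eq1: (x + 32.089)² + (y − 29.499)² = 48.3151777355²
eq2: (x + 11.154)² + (y + 46.141)² = 30.4557278315²
eq3: (x + 11.694)² + (y − 23.510)² = 39.8376584995²
eq2−eq1, eq2−eq3 (x²,y² cancel):
  -41.870·x + 151.280·y = -1760.313717
  -1.080·x + 139.302·y = -2223.421538
det = -41.870·139.302 − 151.280·-1.080 = -5669.192340
x = (-1760.313717·139.302 − 151.280·-2223.421538) / -5669.192340 = -16.077068
y = (-41.870·-2223.421538 − -1760.313717·-1.080) / -5669.192340 = -16.085805
|P − Q| = √((-16.077068 − 42.655)² + (-16.085805 − 15.863)²) = 66.859419

66.859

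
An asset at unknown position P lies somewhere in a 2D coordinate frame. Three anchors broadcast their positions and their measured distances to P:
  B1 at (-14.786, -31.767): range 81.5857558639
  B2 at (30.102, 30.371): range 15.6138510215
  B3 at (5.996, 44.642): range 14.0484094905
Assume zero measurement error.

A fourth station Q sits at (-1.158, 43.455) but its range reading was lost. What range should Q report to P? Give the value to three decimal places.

eq1: (x + 14.786)² + (y + 31.767)² = 81.5857558639²
eq2: (x − 30.102)² + (y − 30.371)² = 15.6138510215²
eq3: (x − 5.996)² + (y − 44.642)² = 14.0484094905²
eq3−eq2, eq3−eq1 (x²,y² cancel):
  48.212·x − 28.542·y = -246.766670
  -41.564·x − 152.818·y = -7259.969846
det = 48.212·-152.818 − -28.542·-41.564 = -8553.981104
x = (-246.766670·-152.818 − -28.542·-7259.969846) / -8553.981104 = 19.815764
y = (48.212·-7259.969846 − -246.766670·-41.564) / -8553.981104 = 42.117731
|P − Q| = √((19.815764 − -1.158)² + (42.117731 − 43.455)²) = 21.016352

21.016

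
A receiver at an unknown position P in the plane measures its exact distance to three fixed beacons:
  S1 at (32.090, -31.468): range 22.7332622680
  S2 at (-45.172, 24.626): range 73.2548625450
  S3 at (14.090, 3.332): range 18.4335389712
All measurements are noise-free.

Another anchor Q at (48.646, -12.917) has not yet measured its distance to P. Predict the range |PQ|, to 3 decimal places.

eq1: (x − 32.090)² + (y + 31.468)² = 22.7332622680²
eq2: (x + 45.172)² + (y − 24.626)² = 73.2548625450²
eq3: (x − 14.090)² + (y − 3.332)² = 18.4335389712²
eq1−eq2, eq1−eq3 (x²,y² cancel):
  -154.524·x + 112.188·y = -4222.527337
  -36.000·x + 69.600·y = -1633.366946
det = -154.524·69.600 − 112.188·-36.000 = -6716.102400
x = (-4222.527337·69.600 − 112.188·-1633.366946) / -6716.102400 = 16.474396
y = (-154.524·-1633.366946 − -4222.527337·-36.000) / -6716.102400 = -14.946676
|P − Q| = √((16.474396 − 48.646)² + (-14.946676 − -12.917)²) = 32.235565

32.236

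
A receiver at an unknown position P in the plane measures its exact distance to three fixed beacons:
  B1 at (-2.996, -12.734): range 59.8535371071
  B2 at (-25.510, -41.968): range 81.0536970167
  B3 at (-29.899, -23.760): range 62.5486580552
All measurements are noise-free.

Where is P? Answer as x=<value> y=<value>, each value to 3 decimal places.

eq1: (x + 2.996)² + (y + 12.734)² = 59.8535371071²
eq2: (x + 25.510)² + (y + 41.968)² = 81.0536970167²
eq3: (x + 29.899)² + (y + 23.760)² = 62.5486580552²
eq1−eq3, eq1−eq2 (x²,y² cancel):
  -53.806·x − 22.052·y = 957.468309
  -45.028·x − 58.468·y = -746.313544
det = -53.806·-58.468 − -22.052·-45.028 = 2152.971752
x = (957.468309·-58.468 − -22.052·-746.313544) / 2152.971752 = -33.646035
y = (-53.806·-746.313544 − 957.468309·-45.028) / 2152.971752 = 38.676322

x=-33.646 y=38.676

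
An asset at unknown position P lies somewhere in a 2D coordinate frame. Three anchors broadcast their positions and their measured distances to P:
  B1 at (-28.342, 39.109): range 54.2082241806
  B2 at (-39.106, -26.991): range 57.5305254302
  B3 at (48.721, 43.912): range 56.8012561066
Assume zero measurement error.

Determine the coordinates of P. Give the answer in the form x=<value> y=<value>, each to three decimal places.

x=10.808 y=1.615

eq1: (x + 28.342)² + (y − 39.109)² = 54.2082241806²
eq2: (x + 39.106)² + (y + 26.991)² = 57.5305254302²
eq3: (x − 48.721)² + (y − 43.912)² = 56.8012561066²
eq1−eq2, eq1−eq3 (x²,y² cancel):
  -21.528·x − 132.200·y = -446.219315
  154.126·x + 9.606·y = 1681.365614
det = -21.528·9.606 − -132.200·154.126 = 20168.659232
x = (-446.219315·9.606 − -132.200·1681.365614) / 20168.659232 = 10.808361
y = (-21.528·1681.365614 − -446.219315·154.126) / 20168.659232 = 1.615257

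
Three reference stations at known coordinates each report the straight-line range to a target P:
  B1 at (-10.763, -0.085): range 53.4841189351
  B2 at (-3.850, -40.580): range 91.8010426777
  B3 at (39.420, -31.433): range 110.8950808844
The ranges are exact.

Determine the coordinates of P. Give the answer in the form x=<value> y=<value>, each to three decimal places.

x=-43.476 y=42.228

eq1: (x + 10.763)² + (y + 0.085)² = 53.4841189351²
eq2: (x + 3.850)² + (y + 40.580)² = 91.8010426777²
eq3: (x − 39.420)² + (y + 31.433)² = 110.8950808844²
eq1−eq2, eq1−eq3 (x²,y² cancel):
  13.826·x − 80.990·y = -4021.170952
  100.366·x − 62.696·y = -7011.047491
det = 13.826·-62.696 − -80.990·100.366 = 7261.807444
x = (-4021.170952·-62.696 − -80.990·-7011.047491) / 7261.807444 = -43.475871
y = (13.826·-7011.047491 − -4021.170952·100.366) / 7261.807444 = 42.228344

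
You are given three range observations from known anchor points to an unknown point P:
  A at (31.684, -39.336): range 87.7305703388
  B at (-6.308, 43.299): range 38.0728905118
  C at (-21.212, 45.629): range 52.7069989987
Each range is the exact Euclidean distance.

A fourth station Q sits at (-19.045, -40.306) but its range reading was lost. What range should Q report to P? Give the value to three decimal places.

102.052

eq1: (x − 31.684)² + (y + 39.336)² = 87.7305703388²
eq2: (x + 6.308)² + (y − 43.299)² = 38.0728905118²
eq3: (x + 21.212)² + (y − 45.629)² = 52.7069989987²
eq1−eq3, eq1−eq2 (x²,y² cancel):
  -105.792·x + 169.930·y = 4899.383062
  -75.984·x + 165.270·y = 5610.505493
det = -105.792·165.270 − 169.930·-75.984 = -4572.282720
x = (4899.383062·165.270 − 169.930·5610.505493) / -4572.282720 = 31.422414
y = (-105.792·5610.505493 − 4899.383062·-75.984) / -4572.282720 = 48.394180
|P − Q| = √((31.422414 − -19.045)² + (48.394180 − -40.306)²) = 102.052349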